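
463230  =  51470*9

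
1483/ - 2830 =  - 1483/2830 = - 0.52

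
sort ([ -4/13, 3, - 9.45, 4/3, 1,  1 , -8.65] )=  [ - 9.45, - 8.65, - 4/13,1,1, 4/3, 3]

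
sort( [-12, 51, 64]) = [- 12,51 , 64 ] 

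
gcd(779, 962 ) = 1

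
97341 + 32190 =129531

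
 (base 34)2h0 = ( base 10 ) 2890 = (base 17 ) a00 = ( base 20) 74A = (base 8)5512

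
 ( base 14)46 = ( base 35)1r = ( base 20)32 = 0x3E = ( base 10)62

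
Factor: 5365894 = 2^1*2682947^1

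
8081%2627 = 200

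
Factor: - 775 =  - 5^2*31^1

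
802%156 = 22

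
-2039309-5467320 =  - 7506629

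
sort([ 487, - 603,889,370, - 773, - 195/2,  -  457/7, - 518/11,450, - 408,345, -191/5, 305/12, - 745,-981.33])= [ - 981.33, - 773, - 745, - 603,-408, - 195/2, - 457/7, - 518/11, - 191/5, 305/12,  345,370, 450,487, 889]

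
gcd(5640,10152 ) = 1128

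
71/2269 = 71/2269 = 0.03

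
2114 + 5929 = 8043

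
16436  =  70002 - 53566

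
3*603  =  1809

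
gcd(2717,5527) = 1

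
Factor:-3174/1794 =- 13^( - 1 )*23^1 = -23/13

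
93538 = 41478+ 52060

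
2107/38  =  2107/38  =  55.45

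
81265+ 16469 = 97734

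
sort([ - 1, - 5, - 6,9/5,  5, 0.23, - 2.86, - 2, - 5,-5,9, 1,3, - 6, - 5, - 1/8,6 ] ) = [ - 6, - 6, - 5, - 5,-5, - 5 , - 2.86, - 2,-1 ,-1/8, 0.23 , 1,9/5,  3 , 5, 6 , 9]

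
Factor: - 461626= - 2^1*11^1*20983^1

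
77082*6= 462492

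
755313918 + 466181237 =1221495155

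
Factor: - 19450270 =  - 2^1*5^1*7^1*139^1*1999^1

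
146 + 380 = 526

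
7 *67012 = 469084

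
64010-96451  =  - 32441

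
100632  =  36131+64501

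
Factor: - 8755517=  - 8755517^1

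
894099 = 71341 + 822758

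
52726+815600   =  868326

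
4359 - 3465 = 894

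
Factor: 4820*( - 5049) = -24336180 = -2^2*  3^3*5^1 * 11^1*17^1 * 241^1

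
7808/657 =11 + 581/657 = 11.88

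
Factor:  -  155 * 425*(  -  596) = 39261500 = 2^2*5^3 * 17^1*31^1*149^1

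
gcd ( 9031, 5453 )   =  1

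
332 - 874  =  - 542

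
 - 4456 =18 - 4474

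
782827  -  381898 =400929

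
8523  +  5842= 14365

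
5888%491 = 487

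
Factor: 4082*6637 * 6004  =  2^3*13^1*19^1*79^1*157^1*6637^1 = 162661772936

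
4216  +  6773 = 10989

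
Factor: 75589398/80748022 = 37794699/40374011 = 3^2*2909^( - 1)*13879^( - 1)*4199411^1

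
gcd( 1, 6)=1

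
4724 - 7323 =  - 2599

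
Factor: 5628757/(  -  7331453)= -5628757^1 * 7331453^( - 1 )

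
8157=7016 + 1141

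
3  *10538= 31614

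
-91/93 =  - 1 + 2/93 = - 0.98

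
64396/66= 975 + 23/33 = 975.70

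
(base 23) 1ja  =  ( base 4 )33100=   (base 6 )4304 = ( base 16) 3D0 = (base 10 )976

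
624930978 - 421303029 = 203627949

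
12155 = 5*2431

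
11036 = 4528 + 6508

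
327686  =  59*5554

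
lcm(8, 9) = 72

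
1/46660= 1/46660 = 0.00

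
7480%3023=1434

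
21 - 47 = -26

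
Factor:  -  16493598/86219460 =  - 2^( - 1) * 3^1*5^( - 1)*11^1*601^( -1)*797^( - 1)*27767^1 = -916311/4789970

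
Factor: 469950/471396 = 325/326 = 2^( -1 )*5^2*13^1*163^(  -  1)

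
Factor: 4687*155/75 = 3^( - 1 )*5^( - 1)*31^1*43^1*109^1 = 145297/15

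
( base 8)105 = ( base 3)2120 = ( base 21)36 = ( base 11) 63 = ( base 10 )69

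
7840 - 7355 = 485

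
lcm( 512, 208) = 6656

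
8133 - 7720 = 413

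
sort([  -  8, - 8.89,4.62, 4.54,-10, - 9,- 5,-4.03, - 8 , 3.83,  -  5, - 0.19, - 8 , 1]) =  [ - 10,-9, - 8.89,-8,-8,-8, - 5,-5,-4.03, - 0.19,  1, 3.83 , 4.54, 4.62 ] 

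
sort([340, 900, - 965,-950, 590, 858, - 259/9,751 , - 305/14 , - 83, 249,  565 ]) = [ - 965, - 950, -83, - 259/9, - 305/14,  249 , 340 , 565 , 590, 751,858,  900]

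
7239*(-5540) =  - 40104060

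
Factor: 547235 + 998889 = 1546124 = 2^2*83^1*4657^1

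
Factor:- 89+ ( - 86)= - 5^2*7^1 = -175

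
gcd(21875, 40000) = 625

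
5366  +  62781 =68147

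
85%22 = 19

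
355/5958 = 355/5958  =  0.06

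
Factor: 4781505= 3^1*5^1*17^2*1103^1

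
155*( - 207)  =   - 32085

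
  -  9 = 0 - 9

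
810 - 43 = 767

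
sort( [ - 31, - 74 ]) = [ - 74, - 31] 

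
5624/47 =119  +  31/47=119.66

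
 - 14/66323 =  - 1 + 66309/66323 = -0.00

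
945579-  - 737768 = 1683347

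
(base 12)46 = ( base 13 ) 42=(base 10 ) 54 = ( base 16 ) 36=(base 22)2A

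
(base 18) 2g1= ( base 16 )3A9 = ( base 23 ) 1hh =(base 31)U7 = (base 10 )937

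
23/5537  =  23/5537  =  0.00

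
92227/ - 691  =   - 134 + 367/691= - 133.47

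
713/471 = 713/471 =1.51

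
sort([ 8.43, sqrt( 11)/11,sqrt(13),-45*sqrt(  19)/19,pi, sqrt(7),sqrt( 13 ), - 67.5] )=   [ - 67.5,-45 * sqrt( 19) /19 , sqrt( 11 )/11,sqrt(7),pi,sqrt(13),sqrt(13) , 8.43 ] 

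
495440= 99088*5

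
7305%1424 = 185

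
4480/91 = 49  +  3/13 = 49.23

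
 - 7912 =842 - 8754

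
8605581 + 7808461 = 16414042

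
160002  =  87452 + 72550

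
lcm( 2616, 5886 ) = 23544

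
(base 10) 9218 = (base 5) 243333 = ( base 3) 110122102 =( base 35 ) 7id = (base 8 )22002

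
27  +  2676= 2703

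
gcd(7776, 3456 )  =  864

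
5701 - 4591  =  1110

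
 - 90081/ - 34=2649 + 15/34 = 2649.44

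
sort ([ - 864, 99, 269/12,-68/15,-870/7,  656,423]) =[ -864,-870/7,  -  68/15,269/12,99, 423, 656]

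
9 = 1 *9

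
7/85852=7/85852=0.00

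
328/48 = 41/6  =  6.83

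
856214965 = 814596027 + 41618938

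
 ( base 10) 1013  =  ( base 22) 221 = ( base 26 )1CP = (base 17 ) 38A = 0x3f5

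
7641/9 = 849  =  849.00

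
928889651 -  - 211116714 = 1140006365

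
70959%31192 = 8575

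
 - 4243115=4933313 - 9176428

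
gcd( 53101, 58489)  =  1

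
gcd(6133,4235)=1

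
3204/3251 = 3204/3251 = 0.99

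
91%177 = 91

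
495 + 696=1191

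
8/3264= 1/408  =  0.00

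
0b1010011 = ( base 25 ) 38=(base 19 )47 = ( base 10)83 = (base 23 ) 3E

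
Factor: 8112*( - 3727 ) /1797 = - 2^4*13^2*599^ ( - 1 ) * 3727^1 = - 10077808/599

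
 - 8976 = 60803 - 69779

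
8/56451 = 8/56451 = 0.00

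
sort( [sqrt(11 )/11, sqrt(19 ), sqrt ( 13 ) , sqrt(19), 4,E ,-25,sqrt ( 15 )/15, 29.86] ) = [ - 25,sqrt(15 )/15, sqrt( 11) /11,E,  sqrt(13),4,sqrt( 19 ),  sqrt( 19),29.86]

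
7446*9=67014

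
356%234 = 122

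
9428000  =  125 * 75424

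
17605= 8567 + 9038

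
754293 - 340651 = 413642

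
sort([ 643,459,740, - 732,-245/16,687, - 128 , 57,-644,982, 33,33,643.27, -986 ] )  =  [- 986, - 732,-644, -128, -245/16,33,33,57,  459,643, 643.27, 687,740, 982 ]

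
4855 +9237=14092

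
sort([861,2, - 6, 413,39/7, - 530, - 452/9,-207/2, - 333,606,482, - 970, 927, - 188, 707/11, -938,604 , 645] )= [ - 970, - 938,  -  530, - 333, - 188, - 207/2 , - 452/9, - 6,  2,39/7,  707/11,413, 482, 604, 606,645,861, 927 ] 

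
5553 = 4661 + 892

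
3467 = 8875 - 5408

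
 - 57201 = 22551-79752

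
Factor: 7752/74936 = 3^1 *29^( - 1 ) = 3/29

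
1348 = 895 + 453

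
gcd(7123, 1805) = 1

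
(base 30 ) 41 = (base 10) 121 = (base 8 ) 171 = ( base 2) 1111001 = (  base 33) 3M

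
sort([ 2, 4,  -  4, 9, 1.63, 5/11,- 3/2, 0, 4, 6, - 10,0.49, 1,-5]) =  [  -  10, - 5, - 4, - 3/2,0, 5/11, 0.49,  1,1.63, 2, 4, 4 , 6, 9]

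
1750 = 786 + 964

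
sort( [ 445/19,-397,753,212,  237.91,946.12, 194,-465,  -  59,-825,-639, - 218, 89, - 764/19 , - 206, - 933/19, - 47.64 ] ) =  [ - 825,-639, - 465,  -  397,-218,-206, - 59,-933/19, - 47.64 ,  -  764/19, 445/19,89,194,212,237.91, 753,946.12]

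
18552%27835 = 18552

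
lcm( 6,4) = 12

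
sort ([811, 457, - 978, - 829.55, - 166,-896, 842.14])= [-978, - 896, - 829.55,  -  166,457,811 , 842.14]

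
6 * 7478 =44868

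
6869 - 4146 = 2723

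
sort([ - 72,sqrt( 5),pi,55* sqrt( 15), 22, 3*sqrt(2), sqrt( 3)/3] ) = [ - 72  ,  sqrt( 3 ) /3, sqrt(5 ) , pi, 3*  sqrt( 2), 22, 55*sqrt( 15)] 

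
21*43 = 903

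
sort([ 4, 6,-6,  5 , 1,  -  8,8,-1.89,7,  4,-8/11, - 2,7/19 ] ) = [- 8, -6, - 2, - 1.89, - 8/11,7/19,  1,4,4 , 5 , 6,7 , 8 ] 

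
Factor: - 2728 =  - 2^3*11^1*31^1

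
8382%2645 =447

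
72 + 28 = 100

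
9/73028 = 9/73028 = 0.00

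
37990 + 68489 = 106479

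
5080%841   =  34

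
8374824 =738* 11348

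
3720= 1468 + 2252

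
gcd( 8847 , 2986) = 1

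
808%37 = 31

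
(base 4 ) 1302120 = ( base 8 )16230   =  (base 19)1155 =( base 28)99C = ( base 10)7320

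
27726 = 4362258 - 4334532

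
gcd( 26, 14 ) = 2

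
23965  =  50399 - 26434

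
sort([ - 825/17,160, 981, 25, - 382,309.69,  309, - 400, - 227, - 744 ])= [ - 744, - 400,-382, - 227, - 825/17, 25, 160,  309, 309.69, 981]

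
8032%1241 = 586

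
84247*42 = 3538374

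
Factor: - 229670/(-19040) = 193/16 = 2^(-4) * 193^1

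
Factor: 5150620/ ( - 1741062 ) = - 2575310/870531 = - 2^1*3^(-1 )*5^1*23^1 * 61^ ( - 1)*67^( - 1)*71^(-1)*11197^1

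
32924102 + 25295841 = 58219943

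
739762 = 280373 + 459389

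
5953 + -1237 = 4716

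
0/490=0 =0.00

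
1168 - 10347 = -9179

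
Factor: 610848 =2^5 * 3^3 * 7^1*101^1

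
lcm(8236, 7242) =420036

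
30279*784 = 23738736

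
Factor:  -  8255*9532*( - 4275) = 2^2*3^2*5^3*13^1*19^1*127^1*2383^1 = 336385471500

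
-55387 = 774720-830107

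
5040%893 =575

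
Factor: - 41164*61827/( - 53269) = 2545046628/53269 = 2^2*3^1*37^1*41^1*  251^1 * 557^1*53269^( - 1)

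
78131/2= 78131/2   =  39065.50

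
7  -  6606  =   - 6599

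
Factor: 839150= 2^1 * 5^2  *  13^1*1291^1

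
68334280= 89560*763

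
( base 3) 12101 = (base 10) 145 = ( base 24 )61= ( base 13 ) b2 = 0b10010001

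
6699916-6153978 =545938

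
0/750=0 = 0.00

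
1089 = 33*33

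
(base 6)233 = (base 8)135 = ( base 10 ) 93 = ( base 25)3I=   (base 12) 79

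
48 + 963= 1011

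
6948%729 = 387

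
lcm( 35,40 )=280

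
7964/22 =362 = 362.00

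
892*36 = 32112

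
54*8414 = 454356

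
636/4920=53/410= 0.13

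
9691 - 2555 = 7136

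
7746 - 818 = 6928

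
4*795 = 3180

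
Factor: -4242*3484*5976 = - 88320068928  =  -2^6 * 3^3*7^1 * 13^1*67^1 * 83^1*101^1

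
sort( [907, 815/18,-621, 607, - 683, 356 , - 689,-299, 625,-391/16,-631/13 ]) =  [-689,-683,-621,-299,-631/13, - 391/16,815/18, 356, 607 , 625,907] 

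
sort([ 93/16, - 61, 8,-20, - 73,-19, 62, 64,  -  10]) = [ - 73,-61,-20, - 19, - 10,  93/16, 8, 62 , 64]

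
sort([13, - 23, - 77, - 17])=[-77, - 23, - 17 , 13] 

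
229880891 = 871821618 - 641940727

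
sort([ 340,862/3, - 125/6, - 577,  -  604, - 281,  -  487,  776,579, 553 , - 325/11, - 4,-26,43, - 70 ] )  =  [- 604,- 577, - 487,-281,  -  70 , - 325/11,  -  26  , - 125/6, - 4,43,862/3,  340, 553 , 579,776]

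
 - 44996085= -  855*52627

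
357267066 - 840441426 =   -  483174360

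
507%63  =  3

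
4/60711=4/60711 = 0.00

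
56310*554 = 31195740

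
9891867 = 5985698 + 3906169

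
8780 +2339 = 11119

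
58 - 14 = 44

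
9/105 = 3/35 = 0.09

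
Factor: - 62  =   - 2^1*31^1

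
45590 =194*235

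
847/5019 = 121/717 = 0.17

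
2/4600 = 1/2300 = 0.00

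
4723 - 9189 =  - 4466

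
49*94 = 4606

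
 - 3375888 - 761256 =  - 4137144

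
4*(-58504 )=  - 234016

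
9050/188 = 4525/94 = 48.14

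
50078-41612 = 8466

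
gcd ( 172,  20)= 4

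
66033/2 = 66033/2  =  33016.50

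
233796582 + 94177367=327973949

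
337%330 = 7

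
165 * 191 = 31515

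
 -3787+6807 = 3020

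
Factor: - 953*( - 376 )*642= 230046576=2^4*3^1 * 47^1*107^1*953^1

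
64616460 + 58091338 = 122707798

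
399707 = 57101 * 7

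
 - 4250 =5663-9913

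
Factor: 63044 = 2^2 * 15761^1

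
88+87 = 175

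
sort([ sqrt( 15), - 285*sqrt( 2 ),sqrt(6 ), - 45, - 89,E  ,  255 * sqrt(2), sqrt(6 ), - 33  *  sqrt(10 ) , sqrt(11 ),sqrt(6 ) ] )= [-285*sqrt(2),-33 * sqrt(10), - 89, - 45,sqrt (6 ),sqrt( 6), sqrt(6),E, sqrt(11),sqrt(15 ),255*sqrt(2 )] 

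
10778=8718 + 2060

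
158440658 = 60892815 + 97547843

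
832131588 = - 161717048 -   -  993848636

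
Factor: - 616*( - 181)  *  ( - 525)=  -2^3*3^1*5^2*7^2*11^1*  181^1 = - 58535400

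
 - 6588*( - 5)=32940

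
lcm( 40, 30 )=120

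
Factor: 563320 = 2^3*5^1*14083^1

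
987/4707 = 329/1569 = 0.21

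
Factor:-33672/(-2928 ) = 23/2 =2^( - 1)*23^1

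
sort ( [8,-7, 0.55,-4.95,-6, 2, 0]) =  [ - 7, - 6,-4.95, 0,  0.55,2,8 ]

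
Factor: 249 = 3^1* 83^1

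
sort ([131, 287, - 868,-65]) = [-868 , - 65, 131, 287]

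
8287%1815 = 1027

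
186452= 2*93226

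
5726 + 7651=13377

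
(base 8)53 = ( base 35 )18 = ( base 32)1B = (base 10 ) 43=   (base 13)34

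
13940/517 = 26 + 498/517 = 26.96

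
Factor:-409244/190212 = -3^ (-1 )  *11^( - 1) * 71^1 = - 71/33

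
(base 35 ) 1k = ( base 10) 55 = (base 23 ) 29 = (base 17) 34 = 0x37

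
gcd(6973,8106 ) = 1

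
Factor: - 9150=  - 2^1*3^1*5^2*61^1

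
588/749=84/107  =  0.79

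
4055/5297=4055/5297 = 0.77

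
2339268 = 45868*51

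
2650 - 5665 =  - 3015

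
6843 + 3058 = 9901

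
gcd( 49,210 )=7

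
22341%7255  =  576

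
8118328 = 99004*82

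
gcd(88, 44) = 44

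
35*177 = 6195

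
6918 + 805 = 7723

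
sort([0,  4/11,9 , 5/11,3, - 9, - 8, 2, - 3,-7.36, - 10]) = [ - 10,  -  9, - 8, - 7.36, - 3,0, 4/11,  5/11, 2, 3, 9]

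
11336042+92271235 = 103607277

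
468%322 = 146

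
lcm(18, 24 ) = 72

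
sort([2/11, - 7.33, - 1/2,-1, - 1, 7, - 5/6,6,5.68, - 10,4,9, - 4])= [-10, - 7.33,-4, -1, - 1, - 5/6, - 1/2,2/11,4,5.68,6,7, 9]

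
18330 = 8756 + 9574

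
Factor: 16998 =2^1*3^1*2833^1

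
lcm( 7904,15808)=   15808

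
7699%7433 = 266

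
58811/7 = 58811/7 =8401.57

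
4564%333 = 235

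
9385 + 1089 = 10474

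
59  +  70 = 129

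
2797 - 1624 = 1173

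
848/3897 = 848/3897 = 0.22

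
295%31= 16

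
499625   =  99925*5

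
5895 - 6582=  - 687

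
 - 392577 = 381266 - 773843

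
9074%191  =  97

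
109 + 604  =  713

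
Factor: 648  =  2^3*3^4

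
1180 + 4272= 5452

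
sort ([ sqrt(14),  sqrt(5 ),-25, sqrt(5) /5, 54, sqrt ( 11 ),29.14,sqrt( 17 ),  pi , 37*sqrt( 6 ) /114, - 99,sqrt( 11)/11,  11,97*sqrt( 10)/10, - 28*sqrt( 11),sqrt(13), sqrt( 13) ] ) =[-99, - 28*sqrt(11 ),  -  25, sqrt(11 )/11, sqrt(5 )/5,  37*sqrt(6)/114 , sqrt ( 5) , pi , sqrt(11),  sqrt( 13), sqrt( 13),  sqrt(14), sqrt (17),11,29.14,97*sqrt (10)/10,  54]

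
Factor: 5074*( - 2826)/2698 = -7169562/1349  =  -2^1*3^2*19^( - 1 ) * 43^1*59^1  *71^ (-1)*157^1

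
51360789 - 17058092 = 34302697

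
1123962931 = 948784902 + 175178029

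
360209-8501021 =  -  8140812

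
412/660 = 103/165=0.62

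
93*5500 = 511500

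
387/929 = 387/929 = 0.42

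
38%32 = 6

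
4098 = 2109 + 1989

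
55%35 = 20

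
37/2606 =37/2606 = 0.01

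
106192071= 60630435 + 45561636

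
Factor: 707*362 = 2^1*7^1*101^1*181^1 = 255934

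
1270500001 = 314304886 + 956195115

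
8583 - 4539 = 4044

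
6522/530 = 3261/265 = 12.31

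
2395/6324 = 2395/6324= 0.38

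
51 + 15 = 66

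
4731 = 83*57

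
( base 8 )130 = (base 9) 107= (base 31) 2Q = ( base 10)88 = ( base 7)154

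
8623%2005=603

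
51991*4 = 207964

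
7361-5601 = 1760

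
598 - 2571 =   -  1973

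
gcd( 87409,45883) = 1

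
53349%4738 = 1231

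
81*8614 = 697734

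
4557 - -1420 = 5977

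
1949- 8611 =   -  6662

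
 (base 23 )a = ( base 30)a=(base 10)10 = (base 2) 1010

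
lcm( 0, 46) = 0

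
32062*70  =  2244340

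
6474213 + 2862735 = 9336948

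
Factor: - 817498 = -2^1 * 11^1*37159^1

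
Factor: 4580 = 2^2 * 5^1*229^1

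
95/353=95/353=0.27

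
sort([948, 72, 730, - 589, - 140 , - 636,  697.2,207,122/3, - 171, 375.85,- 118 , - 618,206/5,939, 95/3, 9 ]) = [ - 636, - 618, - 589, - 171,-140,-118, 9,95/3, 122/3, 206/5,72, 207,  375.85, 697.2,730,939,948]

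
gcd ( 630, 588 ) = 42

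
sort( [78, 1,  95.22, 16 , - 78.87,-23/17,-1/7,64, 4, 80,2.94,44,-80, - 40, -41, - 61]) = [ - 80,-78.87,-61,-41,-40, - 23/17, - 1/7, 1, 2.94, 4, 16, 44, 64, 78, 80, 95.22]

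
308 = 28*11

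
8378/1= 8378 = 8378.00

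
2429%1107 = 215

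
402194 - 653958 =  - 251764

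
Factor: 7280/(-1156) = -1820/289 =- 2^2*5^1 * 7^1*13^1* 17^( - 2)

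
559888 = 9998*56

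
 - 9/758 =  - 9/758 = - 0.01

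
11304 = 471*24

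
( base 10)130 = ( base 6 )334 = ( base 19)6g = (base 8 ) 202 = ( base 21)64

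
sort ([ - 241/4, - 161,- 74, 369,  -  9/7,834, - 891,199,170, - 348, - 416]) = [ - 891, - 416, - 348 , - 161, - 74, - 241/4, - 9/7, 170,199,369,834 ] 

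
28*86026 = 2408728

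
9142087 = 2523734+6618353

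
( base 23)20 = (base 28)1i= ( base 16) 2E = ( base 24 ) 1M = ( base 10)46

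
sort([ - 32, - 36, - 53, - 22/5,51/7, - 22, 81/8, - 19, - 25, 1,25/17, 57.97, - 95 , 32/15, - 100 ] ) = [-100 , - 95, - 53 , - 36, - 32, - 25, - 22, - 19, - 22/5,  1, 25/17 , 32/15 , 51/7, 81/8,57.97 ] 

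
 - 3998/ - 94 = 42+25/47 = 42.53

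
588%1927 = 588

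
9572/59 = 162 + 14/59 = 162.24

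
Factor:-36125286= - 2^1*3^1*1151^1*5231^1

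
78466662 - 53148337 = 25318325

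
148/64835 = 148/64835 = 0.00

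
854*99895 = 85310330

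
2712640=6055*448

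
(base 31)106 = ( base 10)967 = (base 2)1111000111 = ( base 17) 35F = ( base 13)595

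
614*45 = 27630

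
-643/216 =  - 643/216 = -2.98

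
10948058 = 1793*6106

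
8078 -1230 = 6848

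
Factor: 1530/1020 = 2^(- 1) *3^1= 3/2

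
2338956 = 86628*27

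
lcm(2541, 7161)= 78771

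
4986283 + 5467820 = 10454103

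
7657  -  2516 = 5141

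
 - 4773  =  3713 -8486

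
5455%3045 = 2410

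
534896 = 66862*8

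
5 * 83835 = 419175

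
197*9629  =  1896913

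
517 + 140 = 657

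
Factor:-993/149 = -3^1 * 149^( - 1 )*331^1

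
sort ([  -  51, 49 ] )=[ - 51, 49 ] 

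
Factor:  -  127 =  - 127^1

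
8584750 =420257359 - 411672609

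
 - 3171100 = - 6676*475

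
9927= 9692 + 235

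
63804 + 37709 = 101513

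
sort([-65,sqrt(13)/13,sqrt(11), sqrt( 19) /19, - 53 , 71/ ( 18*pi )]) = [  -  65,-53,  sqrt (19)/19,sqrt(13)/13 , 71/(18*pi ),sqrt( 11 ) ] 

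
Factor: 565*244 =137860 = 2^2*5^1 *61^1*113^1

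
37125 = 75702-38577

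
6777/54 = 125  +  1/2  =  125.50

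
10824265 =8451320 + 2372945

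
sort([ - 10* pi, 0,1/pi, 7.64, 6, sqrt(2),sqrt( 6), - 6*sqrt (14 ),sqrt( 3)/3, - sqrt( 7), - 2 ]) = [ - 10*pi, - 6*sqrt ( 14), - sqrt(7), - 2, 0, 1/pi, sqrt( 3 )/3, sqrt( 2), sqrt(6 ), 6, 7.64 ]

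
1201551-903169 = 298382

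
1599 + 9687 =11286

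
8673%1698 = 183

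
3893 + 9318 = 13211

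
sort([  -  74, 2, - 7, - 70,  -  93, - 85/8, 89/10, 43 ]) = [ - 93,  -  74, - 70,-85/8 , - 7, 2,89/10, 43] 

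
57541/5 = 11508 + 1/5 = 11508.20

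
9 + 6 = 15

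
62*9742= 604004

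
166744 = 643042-476298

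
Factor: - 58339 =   -  227^1*257^1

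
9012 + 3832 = 12844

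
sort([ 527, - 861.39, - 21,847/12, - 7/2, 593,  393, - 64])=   [ - 861.39 ,-64, - 21,-7/2,847/12,  393,527,593 ]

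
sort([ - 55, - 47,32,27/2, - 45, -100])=[ - 100, - 55, - 47, - 45,27/2,  32]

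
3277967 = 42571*77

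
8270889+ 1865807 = 10136696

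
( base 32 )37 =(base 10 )103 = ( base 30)3D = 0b1100111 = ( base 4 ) 1213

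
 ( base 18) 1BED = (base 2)10010110111101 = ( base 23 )i61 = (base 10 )9661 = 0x25bd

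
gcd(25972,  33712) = 172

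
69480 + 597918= 667398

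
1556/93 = 16+68/93 = 16.73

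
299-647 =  - 348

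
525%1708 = 525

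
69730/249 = 69730/249  =  280.04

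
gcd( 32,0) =32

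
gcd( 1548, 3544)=4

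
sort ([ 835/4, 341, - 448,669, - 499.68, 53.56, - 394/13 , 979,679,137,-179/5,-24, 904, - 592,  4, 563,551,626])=[-592, - 499.68, - 448, - 179/5, - 394/13, - 24,4,53.56,137,835/4,341, 551,563  ,  626,669,679,904,979 ]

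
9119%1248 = 383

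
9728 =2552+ 7176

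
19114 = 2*9557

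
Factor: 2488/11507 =8/37  =  2^3 * 37^( - 1 ) 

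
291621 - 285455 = 6166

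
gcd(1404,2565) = 27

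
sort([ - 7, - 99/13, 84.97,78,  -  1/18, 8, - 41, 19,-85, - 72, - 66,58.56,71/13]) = [-85, - 72, - 66, - 41,-99/13, - 7, -1/18,  71/13,8,19 , 58.56,78,84.97 ] 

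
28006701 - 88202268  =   - 60195567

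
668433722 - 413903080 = 254530642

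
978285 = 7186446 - 6208161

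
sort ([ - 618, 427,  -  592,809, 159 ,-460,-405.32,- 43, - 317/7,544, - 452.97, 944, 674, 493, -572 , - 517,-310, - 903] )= [ - 903,-618 , - 592,-572, - 517, -460 , - 452.97, - 405.32, - 310, - 317/7,-43,  159,  427, 493, 544,674, 809, 944]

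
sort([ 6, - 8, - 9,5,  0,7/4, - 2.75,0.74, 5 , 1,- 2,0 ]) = [ - 9, - 8,  -  2.75, - 2, 0, 0, 0.74,1, 7/4,5 , 5, 6 ]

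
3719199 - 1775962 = 1943237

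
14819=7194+7625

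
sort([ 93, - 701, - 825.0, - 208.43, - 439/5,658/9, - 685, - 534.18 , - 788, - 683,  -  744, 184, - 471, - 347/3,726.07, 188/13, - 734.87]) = [ - 825.0, -788, - 744, - 734.87, - 701 , - 685, - 683, - 534.18, - 471, - 208.43,-347/3,  -  439/5, 188/13, 658/9,93,184,  726.07]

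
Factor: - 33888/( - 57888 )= 3^( - 2)*67^ ( - 1) * 353^1 =353/603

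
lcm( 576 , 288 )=576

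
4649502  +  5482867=10132369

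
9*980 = 8820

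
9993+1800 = 11793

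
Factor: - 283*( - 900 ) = 254700 = 2^2*3^2*5^2*283^1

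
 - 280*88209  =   -24698520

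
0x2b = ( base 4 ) 223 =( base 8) 53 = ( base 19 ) 25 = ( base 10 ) 43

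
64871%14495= 6891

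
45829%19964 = 5901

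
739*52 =38428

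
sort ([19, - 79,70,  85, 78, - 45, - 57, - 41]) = [ - 79,- 57, - 45,-41,19, 70, 78,  85]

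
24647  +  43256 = 67903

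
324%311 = 13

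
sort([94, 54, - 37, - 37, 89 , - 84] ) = [ - 84, - 37, - 37, 54, 89,94] 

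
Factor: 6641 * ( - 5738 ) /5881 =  -2^1*19^1*29^1*151^1 * 229^1* 5881^( -1 ) =- 38106058/5881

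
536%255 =26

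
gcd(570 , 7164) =6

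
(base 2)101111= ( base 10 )47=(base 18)2B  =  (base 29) 1i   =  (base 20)27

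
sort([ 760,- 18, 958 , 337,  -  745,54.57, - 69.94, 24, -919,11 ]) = [-919,-745,  -  69.94, - 18  ,  11,24,54.57 , 337,760,958 ]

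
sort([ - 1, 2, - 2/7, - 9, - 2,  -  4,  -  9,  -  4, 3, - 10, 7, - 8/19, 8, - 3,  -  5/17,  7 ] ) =[ - 10, - 9,-9, -4 , - 4, - 3, - 2,  -  1 ,  -  8/19, - 5/17, - 2/7,  2,3,  7 , 7, 8] 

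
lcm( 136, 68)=136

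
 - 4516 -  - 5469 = 953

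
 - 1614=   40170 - 41784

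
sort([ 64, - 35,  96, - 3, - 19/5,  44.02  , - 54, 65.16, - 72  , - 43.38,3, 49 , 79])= [- 72,  -  54, - 43.38, - 35, - 19/5 , - 3, 3 , 44.02 , 49,  64, 65.16 , 79, 96] 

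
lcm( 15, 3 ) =15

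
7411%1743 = 439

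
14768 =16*923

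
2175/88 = 24 + 63/88=24.72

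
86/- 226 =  - 43/113 = - 0.38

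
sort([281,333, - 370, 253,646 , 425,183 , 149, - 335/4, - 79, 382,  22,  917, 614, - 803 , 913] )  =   [ - 803,  -  370, - 335/4, - 79, 22, 149, 183, 253,281, 333,  382, 425, 614,646, 913 , 917 ]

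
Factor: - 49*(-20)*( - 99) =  - 97020 = - 2^2*3^2 * 5^1 * 7^2*11^1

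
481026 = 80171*6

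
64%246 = 64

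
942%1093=942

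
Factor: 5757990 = 2^1 * 3^1*5^1*7^2 * 3917^1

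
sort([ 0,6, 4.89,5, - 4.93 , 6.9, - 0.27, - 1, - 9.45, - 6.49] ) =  [-9.45, - 6.49,-4.93, - 1,- 0.27, 0, 4.89, 5, 6, 6.9] 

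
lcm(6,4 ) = 12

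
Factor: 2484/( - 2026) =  - 2^1* 3^3*23^1*1013^( - 1 ) = -1242/1013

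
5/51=5/51  =  0.10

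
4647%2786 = 1861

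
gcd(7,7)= 7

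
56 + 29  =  85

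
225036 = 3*75012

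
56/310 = 28/155 = 0.18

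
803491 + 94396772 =95200263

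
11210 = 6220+4990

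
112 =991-879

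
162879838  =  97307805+65572033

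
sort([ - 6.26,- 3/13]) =[ - 6.26, - 3/13] 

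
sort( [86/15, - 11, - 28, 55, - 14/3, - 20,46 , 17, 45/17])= [ - 28, - 20, - 11, - 14/3 , 45/17,86/15, 17,46, 55 ]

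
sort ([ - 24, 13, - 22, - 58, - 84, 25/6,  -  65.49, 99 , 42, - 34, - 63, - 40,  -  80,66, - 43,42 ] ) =[ - 84, - 80, - 65.49, - 63, - 58,-43, - 40, - 34, - 24, - 22, 25/6, 13, 42,42, 66, 99 ]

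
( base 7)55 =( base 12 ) 34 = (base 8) 50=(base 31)19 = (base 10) 40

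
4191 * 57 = 238887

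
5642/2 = 2821 = 2821.00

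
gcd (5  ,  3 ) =1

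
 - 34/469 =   -  1+435/469= - 0.07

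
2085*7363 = 15351855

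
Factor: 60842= 2^1*29^1*1049^1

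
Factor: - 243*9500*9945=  - 2^2*3^7*5^4*13^1*17^1*19^1 = -22958032500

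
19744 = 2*9872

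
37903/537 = 70 + 313/537 = 70.58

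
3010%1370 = 270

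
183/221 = 183/221= 0.83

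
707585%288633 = 130319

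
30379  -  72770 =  - 42391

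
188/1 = 188 = 188.00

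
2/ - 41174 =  - 1/20587 =-0.00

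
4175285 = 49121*85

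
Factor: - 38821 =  - 38821^1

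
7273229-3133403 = 4139826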